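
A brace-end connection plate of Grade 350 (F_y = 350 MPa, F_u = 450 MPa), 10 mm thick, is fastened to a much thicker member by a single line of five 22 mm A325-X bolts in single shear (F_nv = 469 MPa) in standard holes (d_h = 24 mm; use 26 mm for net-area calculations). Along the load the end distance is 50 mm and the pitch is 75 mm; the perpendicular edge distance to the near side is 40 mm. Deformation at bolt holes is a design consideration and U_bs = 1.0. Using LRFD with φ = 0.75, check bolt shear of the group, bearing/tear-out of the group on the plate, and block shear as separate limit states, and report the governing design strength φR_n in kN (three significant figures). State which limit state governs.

Bolt shear: A_b = π·22²/4 = 380.1 mm²; R_n = 469 × 380.1 × 5 × 1 / 1000 = 891.4 kN → 0.75 × 891.4 = 669 kN.
Bearing: edge l_c = 38, r_n = 205.2 kN; interior l_c = 51, r_n = 237.6 kN; R_n = 205.2 + 4·237.6 = 1156 kN → 867 kN.
Block shear: A_gv = 3500, A_nv = 2330, A_nt = 270 mm²; R_n = min(0.6F_uA_nv, 0.6F_yA_gv) + U_bs·F_u·A_nt = 750.6 kN → 563 kN.
Block shear governs: 563 kN.

563 kN (block shear governs)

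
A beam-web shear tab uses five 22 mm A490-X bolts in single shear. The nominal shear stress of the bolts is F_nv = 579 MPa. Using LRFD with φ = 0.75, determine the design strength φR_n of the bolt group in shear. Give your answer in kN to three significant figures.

A_b = π × 22² / 4 = 380.1 mm².
R_n = F_nv · A_b · n · n_s = 579 × 380.1 × 5 × 1 / 1000 = 1100 kN.
Design strength φR_n = 0.75 × 1100 = 825 kN.

825 kN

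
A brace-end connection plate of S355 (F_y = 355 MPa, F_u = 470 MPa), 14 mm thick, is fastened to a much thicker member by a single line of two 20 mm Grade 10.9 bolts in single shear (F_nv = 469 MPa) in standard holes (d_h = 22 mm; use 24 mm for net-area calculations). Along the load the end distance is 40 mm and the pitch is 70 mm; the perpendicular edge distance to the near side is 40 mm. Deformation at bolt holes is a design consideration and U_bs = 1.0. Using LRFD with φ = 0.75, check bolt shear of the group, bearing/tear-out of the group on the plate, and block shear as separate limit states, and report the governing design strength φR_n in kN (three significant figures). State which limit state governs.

221 kN (bolt shear governs)

Bolt shear: A_b = π·20²/4 = 314.2 mm²; R_n = 469 × 314.2 × 2 × 1 / 1000 = 294.7 kN → 0.75 × 294.7 = 221 kN.
Bearing: edge l_c = 29, r_n = 229 kN; interior l_c = 48, r_n = 315.8 kN; R_n = 229 + 1·315.8 = 544.8 kN → 409 kN.
Block shear: A_gv = 1540, A_nv = 1036, A_nt = 392 mm²; R_n = min(0.6F_uA_nv, 0.6F_yA_gv) + U_bs·F_u·A_nt = 476.4 kN → 357 kN.
Bolt shear governs: 221 kN.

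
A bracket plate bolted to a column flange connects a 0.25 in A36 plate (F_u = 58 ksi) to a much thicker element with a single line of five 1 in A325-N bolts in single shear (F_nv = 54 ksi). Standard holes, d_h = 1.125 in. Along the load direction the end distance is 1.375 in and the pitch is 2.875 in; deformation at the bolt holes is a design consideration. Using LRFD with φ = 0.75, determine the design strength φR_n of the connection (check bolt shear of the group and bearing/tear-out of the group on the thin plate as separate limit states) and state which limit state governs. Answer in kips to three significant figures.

102 kips (bearing governs)

Bolt shear: A_b = π·1²/4 = 0.7854 in²; R_n = 54 × 0.7854 × 5 × 1 = 212.1 kips → 0.75 × 212.1 = 159 kips.
Bearing (1.2 l_c t F_u ≤ 2.4 d t F_u): upper limit = 2.4·1·0.25·58 = 34.8 kips.
  Edge l_c = 1.375 − 1.125/2 = 0.8125 → r_n = 14.14 kips; interior l_c = 2.875 − 1.125 = 1.75 → r_n = 30.45 kips.
  R_n,bearing = 1·14.14 + 4·30.45 = 135.9 kips → 0.75 × 135.9 = 102 kips.
Bearing governs: 102 kips.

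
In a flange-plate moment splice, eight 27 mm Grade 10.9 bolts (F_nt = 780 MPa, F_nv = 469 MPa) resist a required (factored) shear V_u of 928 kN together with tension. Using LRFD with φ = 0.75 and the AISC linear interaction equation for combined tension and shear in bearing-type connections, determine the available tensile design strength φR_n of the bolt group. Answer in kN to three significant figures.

A_b = π·27²/4 = 572.6 mm²; f_rv = 928 × 1000 / (8 × 572.6) = 202.6 MPa.
F'_nt = 1.3 F_nt − (F_nt / φF_nv) f_rv = 1.3·780 − (780/(0.75·469))·202.6 = 564.7 MPa, capped at F_nt → F'_nt = 564.7 MPa.
R_n = F'_nt · A_b · n = 564.7 × 572.6 × 8 / 1000 = 2587 kN.
Design strength φR_n = 0.75 × 2587 = 1940 kN.

1940 kN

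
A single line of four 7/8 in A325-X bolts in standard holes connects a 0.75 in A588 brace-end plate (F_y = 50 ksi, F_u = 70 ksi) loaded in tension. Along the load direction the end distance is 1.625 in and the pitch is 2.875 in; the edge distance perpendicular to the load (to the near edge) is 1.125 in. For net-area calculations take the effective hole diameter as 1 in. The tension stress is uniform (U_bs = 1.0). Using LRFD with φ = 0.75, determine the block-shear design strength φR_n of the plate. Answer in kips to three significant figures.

Shear plane L_v = 1.625 + 3·2.875 = 10.25 in; A_gv = 10.25 × 0.75 = 7.688 in².
A_nv = (10.25 − 3.5·1) × 0.75 = 5.062 in².
A_nt = (1.125 − 0.5·1) × 0.75 = 0.4688 in².
0.6 F_u A_nv = 212.6 kips; 0.6 F_y A_gv = 230.6 kips → shear rupture governs the shear term.
R_n = 212.6 + 1.0 × 70 × 0.4688 = 245.4 kips.
Design strength φR_n = 0.75 × 245.4 = 184 kips.

184 kips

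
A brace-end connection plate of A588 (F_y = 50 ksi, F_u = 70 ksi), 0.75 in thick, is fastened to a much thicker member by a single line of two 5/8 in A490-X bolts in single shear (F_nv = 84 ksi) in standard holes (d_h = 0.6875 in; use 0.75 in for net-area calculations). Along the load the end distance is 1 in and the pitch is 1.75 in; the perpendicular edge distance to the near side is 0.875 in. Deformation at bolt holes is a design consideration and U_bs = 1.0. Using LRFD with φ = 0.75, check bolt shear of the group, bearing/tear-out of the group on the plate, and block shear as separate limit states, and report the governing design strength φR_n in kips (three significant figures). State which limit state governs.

Bolt shear: A_b = π·0.625²/4 = 0.3068 in²; R_n = 84 × 0.3068 × 2 × 1 = 51.54 kips → 0.75 × 51.54 = 38.7 kips.
Bearing: edge l_c = 0.6562, r_n = 41.34 kips; interior l_c = 1.062, r_n = 66.94 kips; R_n = 41.34 + 1·66.94 = 108.3 kips → 81.2 kips.
Block shear: A_gv = 2.062, A_nv = 1.219, A_nt = 0.375 in²; R_n = min(0.6F_uA_nv, 0.6F_yA_gv) + U_bs·F_u·A_nt = 77.44 kips → 58.1 kips.
Bolt shear governs: 38.7 kips.

38.7 kips (bolt shear governs)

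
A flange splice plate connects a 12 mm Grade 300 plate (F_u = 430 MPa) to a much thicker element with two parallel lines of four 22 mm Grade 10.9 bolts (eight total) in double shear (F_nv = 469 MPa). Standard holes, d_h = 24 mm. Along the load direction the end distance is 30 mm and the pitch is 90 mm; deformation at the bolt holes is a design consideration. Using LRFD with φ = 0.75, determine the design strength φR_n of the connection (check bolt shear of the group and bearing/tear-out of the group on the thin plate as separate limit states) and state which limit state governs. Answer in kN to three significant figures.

1390 kN (bearing governs)

Bolt shear: A_b = π·22²/4 = 380.1 mm²; R_n = 469 × 380.1 × 8 × 2 / 1000 = 2853 kN → 0.75 × 2853 = 2140 kN.
Bearing (1.2 l_c t F_u ≤ 2.4 d t F_u): upper limit = 2.4·22·12·430 / 1000 = 272.4 kN.
  Edge l_c = 30 − 24/2 = 18 → r_n = 111.5 kN; interior l_c = 90 − 24 = 66 → r_n = 272.4 kN.
  R_n,bearing = 2·111.5 + 6·272.4 = 1858 kN → 0.75 × 1858 = 1390 kN.
Bearing governs: 1390 kN.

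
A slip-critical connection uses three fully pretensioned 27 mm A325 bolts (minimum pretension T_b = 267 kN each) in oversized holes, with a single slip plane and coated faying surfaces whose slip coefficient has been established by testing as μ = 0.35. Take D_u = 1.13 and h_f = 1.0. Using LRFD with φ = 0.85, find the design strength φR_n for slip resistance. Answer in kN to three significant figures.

R_n = μ · D_u · h_f · T_b · n_s · n_b = 0.35 × 1.13 × 1.0 × 267 × 1 × 3 = 316.8 kN.
Design strength φR_n = 0.85 × 316.8 = 269 kN.

269 kN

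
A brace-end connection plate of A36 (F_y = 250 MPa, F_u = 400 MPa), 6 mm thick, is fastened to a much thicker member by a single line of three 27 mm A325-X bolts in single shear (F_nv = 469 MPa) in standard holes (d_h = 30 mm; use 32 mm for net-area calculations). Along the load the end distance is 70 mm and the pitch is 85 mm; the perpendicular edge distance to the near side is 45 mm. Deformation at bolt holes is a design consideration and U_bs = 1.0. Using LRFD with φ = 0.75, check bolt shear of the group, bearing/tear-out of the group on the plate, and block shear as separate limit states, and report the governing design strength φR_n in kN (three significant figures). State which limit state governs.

214 kN (block shear governs)

Bolt shear: A_b = π·27²/4 = 572.6 mm²; R_n = 469 × 572.6 × 3 × 1 / 1000 = 805.6 kN → 0.75 × 805.6 = 604 kN.
Bearing: edge l_c = 55, r_n = 155.5 kN; interior l_c = 55, r_n = 155.5 kN; R_n = 155.5 + 2·155.5 = 466.6 kN → 350 kN.
Block shear: A_gv = 1440, A_nv = 960, A_nt = 174 mm²; R_n = min(0.6F_uA_nv, 0.6F_yA_gv) + U_bs·F_u·A_nt = 285.6 kN → 214 kN.
Block shear governs: 214 kN.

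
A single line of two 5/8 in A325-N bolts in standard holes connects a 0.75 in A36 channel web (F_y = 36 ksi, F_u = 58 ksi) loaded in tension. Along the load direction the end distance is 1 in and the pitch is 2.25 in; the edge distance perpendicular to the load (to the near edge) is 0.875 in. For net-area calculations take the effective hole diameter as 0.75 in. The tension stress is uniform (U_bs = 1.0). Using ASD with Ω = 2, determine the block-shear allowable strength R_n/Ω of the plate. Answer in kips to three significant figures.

37.2 kips

Shear plane L_v = 1 + 1·2.25 = 3.25 in; A_gv = 3.25 × 0.75 = 2.438 in².
A_nv = (3.25 − 1.5·0.75) × 0.75 = 1.594 in².
A_nt = (0.875 − 0.5·0.75) × 0.75 = 0.375 in².
0.6 F_u A_nv = 55.46 kips; 0.6 F_y A_gv = 52.65 kips → shear yielding governs the shear term.
R_n = 52.65 + 1.0 × 58 × 0.375 = 74.4 kips.
Allowable strength R_n/Ω = 74.4 / 2 = 37.2 kips.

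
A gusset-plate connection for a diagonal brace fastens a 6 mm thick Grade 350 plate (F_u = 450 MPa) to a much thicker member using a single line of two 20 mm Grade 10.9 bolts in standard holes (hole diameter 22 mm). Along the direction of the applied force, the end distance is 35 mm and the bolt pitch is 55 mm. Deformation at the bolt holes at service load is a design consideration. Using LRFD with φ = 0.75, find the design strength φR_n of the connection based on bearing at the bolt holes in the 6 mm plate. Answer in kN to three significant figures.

139 kN

Per bolt r_n = 1.2 l_c t F_u ≤ 2.4 d t F_u; upper limit = 2.4 × 20 × 6 × 450 / 1000 = 129.6 kN.
Edge bolt: l_c = 35 − 22/2 = 24 mm → 1.2 × 24 × 6 × 450 / 1000 = 77.76 → r_n = 77.76 kN.
Interior bolts: l_c = 55 − 22 = 33 mm → 1.2 × 33 × 6 × 450 / 1000 = 106.9 → r_n = 106.9 kN.
R_n = 1 × 77.76 + 1 × 106.9 = 184.7 kN.
Design strength φR_n = 0.75 × 184.7 = 139 kN.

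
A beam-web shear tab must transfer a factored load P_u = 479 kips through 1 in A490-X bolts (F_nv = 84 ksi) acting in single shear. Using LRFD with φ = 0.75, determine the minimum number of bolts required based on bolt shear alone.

A_b = π·1²/4 = 0.7854 in².
Per-bolt design strength φR_n = 0.75 × 84 × 0.7854 × 1 = 49.48 kips.
n ≥ 479 / 49.48 = 9.681 → use 10 bolts.

10 bolts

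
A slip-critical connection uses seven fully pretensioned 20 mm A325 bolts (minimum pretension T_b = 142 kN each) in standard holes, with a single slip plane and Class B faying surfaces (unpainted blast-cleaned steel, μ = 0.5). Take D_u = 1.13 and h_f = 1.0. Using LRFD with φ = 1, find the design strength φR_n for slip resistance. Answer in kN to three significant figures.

562 kN

R_n = μ · D_u · h_f · T_b · n_s · n_b = 0.5 × 1.13 × 1.0 × 142 × 1 × 7 = 561.6 kN.
Design strength φR_n = 1 × 561.6 = 562 kN.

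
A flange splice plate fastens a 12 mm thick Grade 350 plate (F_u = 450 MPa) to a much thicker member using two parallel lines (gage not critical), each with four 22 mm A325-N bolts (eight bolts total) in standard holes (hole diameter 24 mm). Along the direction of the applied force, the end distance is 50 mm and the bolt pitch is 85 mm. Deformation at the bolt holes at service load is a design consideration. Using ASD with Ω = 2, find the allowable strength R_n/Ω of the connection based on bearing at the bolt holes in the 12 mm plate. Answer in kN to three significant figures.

Per bolt r_n = 1.2 l_c t F_u ≤ 2.4 d t F_u; upper limit = 2.4 × 22 × 12 × 450 / 1000 = 285.1 kN.
Edge bolt: l_c = 50 − 24/2 = 38 mm → 1.2 × 38 × 12 × 450 / 1000 = 246.2 → r_n = 246.2 kN.
Interior bolts: l_c = 85 − 24 = 61 mm → 1.2 × 61 × 12 × 450 / 1000 = 395.3 → r_n = 285.1 kN.
R_n = 2 × 246.2 + 6 × 285.1 = 2203 kN.
Allowable strength R_n/Ω = 2203 / 2 = 1100 kN.

1100 kN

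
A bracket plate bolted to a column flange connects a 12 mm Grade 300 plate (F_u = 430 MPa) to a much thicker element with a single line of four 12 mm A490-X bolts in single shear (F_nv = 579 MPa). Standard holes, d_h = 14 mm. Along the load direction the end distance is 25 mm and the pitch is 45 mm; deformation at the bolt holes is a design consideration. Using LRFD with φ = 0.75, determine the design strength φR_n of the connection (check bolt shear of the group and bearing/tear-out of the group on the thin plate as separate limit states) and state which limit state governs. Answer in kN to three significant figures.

Bolt shear: A_b = π·12²/4 = 113.1 mm²; R_n = 579 × 113.1 × 4 × 1 / 1000 = 261.9 kN → 0.75 × 261.9 = 196 kN.
Bearing (1.2 l_c t F_u ≤ 2.4 d t F_u): upper limit = 2.4·12·12·430 / 1000 = 148.6 kN.
  Edge l_c = 25 − 14/2 = 18 → r_n = 111.5 kN; interior l_c = 45 − 14 = 31 → r_n = 148.6 kN.
  R_n,bearing = 1·111.5 + 3·148.6 = 557.3 kN → 0.75 × 557.3 = 418 kN.
Bolt shear governs: 196 kN.

196 kN (bolt shear governs)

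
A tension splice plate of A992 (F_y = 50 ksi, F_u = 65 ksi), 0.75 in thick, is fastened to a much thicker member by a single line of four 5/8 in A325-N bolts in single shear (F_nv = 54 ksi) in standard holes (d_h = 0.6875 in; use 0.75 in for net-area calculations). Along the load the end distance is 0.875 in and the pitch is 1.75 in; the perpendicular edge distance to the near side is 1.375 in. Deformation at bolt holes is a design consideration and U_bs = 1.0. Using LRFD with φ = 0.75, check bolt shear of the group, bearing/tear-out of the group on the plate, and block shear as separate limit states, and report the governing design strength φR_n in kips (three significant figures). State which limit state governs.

49.7 kips (bolt shear governs)

Bolt shear: A_b = π·0.625²/4 = 0.3068 in²; R_n = 54 × 0.3068 × 4 × 1 = 66.27 kips → 0.75 × 66.27 = 49.7 kips.
Bearing: edge l_c = 0.5312, r_n = 31.08 kips; interior l_c = 1.062, r_n = 62.16 kips; R_n = 31.08 + 3·62.16 = 217.5 kips → 163 kips.
Block shear: A_gv = 4.594, A_nv = 2.625, A_nt = 0.75 in²; R_n = min(0.6F_uA_nv, 0.6F_yA_gv) + U_bs·F_u·A_nt = 151.1 kips → 113 kips.
Bolt shear governs: 49.7 kips.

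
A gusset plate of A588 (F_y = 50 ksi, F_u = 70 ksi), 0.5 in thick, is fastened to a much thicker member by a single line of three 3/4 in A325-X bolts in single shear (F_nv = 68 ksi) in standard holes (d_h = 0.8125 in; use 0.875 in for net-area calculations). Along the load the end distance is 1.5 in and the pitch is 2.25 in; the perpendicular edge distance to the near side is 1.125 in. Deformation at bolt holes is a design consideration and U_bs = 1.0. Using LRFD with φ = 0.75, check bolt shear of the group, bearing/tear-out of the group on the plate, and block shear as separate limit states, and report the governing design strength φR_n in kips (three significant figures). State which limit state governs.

Bolt shear: A_b = π·0.75²/4 = 0.4418 in²; R_n = 68 × 0.4418 × 3 × 1 = 90.12 kips → 0.75 × 90.12 = 67.6 kips.
Bearing: edge l_c = 1.094, r_n = 45.94 kips; interior l_c = 1.438, r_n = 60.37 kips; R_n = 45.94 + 2·60.37 = 166.7 kips → 125 kips.
Block shear: A_gv = 3, A_nv = 1.906, A_nt = 0.3438 in²; R_n = min(0.6F_uA_nv, 0.6F_yA_gv) + U_bs·F_u·A_nt = 104.1 kips → 78.1 kips.
Bolt shear governs: 67.6 kips.

67.6 kips (bolt shear governs)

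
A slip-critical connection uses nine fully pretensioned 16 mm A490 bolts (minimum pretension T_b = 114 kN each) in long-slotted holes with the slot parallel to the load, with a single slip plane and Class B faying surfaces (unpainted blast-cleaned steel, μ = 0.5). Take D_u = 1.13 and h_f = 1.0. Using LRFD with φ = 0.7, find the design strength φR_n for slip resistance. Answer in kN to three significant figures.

R_n = μ · D_u · h_f · T_b · n_s · n_b = 0.5 × 1.13 × 1.0 × 114 × 1 × 9 = 579.7 kN.
Design strength φR_n = 0.7 × 579.7 = 406 kN.

406 kN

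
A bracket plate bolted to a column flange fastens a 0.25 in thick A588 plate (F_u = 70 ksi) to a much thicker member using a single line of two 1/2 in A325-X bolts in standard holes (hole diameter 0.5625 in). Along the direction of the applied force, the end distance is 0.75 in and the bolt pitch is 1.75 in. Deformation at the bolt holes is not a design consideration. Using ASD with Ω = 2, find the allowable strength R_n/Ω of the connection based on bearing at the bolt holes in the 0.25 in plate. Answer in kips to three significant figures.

Per bolt r_n = 1.5 l_c t F_u ≤ 3.0 d t F_u; upper limit = 3.0 × 0.5 × 0.25 × 70 = 26.25 kips.
Edge bolt: l_c = 0.75 − 0.5625/2 = 0.4688 in → 1.5 × 0.4688 × 0.25 × 70 = 12.3 → r_n = 12.3 kips.
Interior bolts: l_c = 1.75 − 0.5625 = 1.188 in → 1.5 × 1.188 × 0.25 × 70 = 31.17 → r_n = 26.25 kips.
R_n = 1 × 12.3 + 1 × 26.25 = 38.55 kips.
Allowable strength R_n/Ω = 38.55 / 2 = 19.3 kips.

19.3 kips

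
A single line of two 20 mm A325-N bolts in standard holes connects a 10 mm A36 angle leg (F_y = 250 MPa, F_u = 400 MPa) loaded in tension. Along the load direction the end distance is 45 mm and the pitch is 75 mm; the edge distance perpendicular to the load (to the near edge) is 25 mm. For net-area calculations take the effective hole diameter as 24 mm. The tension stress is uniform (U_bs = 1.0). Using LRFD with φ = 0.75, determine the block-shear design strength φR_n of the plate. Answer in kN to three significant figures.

174 kN

Shear plane L_v = 45 + 1·75 = 120 mm; A_gv = 120 × 10 = 1200 mm².
A_nv = (120 − 1.5·24) × 10 = 840 mm².
A_nt = (25 − 0.5·24) × 10 = 130 mm².
0.6 F_u A_nv = 201.6 kN; 0.6 F_y A_gv = 180 kN → shear yielding governs the shear term.
R_n = 180 + 1.0 × 400 × 130 / 1000 = 232 kN.
Design strength φR_n = 0.75 × 232 = 174 kN.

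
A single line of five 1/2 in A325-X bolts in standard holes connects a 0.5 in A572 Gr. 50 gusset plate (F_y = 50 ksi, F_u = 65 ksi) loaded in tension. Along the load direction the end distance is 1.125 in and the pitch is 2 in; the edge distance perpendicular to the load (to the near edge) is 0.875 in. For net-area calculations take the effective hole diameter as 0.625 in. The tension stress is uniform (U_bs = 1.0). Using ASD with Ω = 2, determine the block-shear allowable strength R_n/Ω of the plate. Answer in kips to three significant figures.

70.7 kips

Shear plane L_v = 1.125 + 4·2 = 9.125 in; A_gv = 9.125 × 0.5 = 4.562 in².
A_nv = (9.125 − 4.5·0.625) × 0.5 = 3.156 in².
A_nt = (0.875 − 0.5·0.625) × 0.5 = 0.2812 in².
0.6 F_u A_nv = 123.1 kips; 0.6 F_y A_gv = 136.9 kips → shear rupture governs the shear term.
R_n = 123.1 + 1.0 × 65 × 0.2812 = 141.4 kips.
Allowable strength R_n/Ω = 141.4 / 2 = 70.7 kips.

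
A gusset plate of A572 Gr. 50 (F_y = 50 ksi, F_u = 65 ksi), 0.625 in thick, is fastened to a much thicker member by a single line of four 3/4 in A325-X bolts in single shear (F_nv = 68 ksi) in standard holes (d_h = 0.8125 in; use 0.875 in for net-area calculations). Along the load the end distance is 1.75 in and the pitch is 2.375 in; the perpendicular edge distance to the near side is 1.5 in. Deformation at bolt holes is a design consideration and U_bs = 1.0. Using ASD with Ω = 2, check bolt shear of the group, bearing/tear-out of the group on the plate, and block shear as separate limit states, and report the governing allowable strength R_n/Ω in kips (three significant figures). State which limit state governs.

60.1 kips (bolt shear governs)

Bolt shear: A_b = π·0.75²/4 = 0.4418 in²; R_n = 68 × 0.4418 × 4 × 1 = 120.2 kips → 120.2 / 2 = 60.1 kips.
Bearing: edge l_c = 1.344, r_n = 65.51 kips; interior l_c = 1.562, r_n = 73.12 kips; R_n = 65.51 + 3·73.12 = 284.9 kips → 142 kips.
Block shear: A_gv = 5.547, A_nv = 3.633, A_nt = 0.6641 in²; R_n = min(0.6F_uA_nv, 0.6F_yA_gv) + U_bs·F_u·A_nt = 184.8 kips → 92.4 kips.
Bolt shear governs: 60.1 kips.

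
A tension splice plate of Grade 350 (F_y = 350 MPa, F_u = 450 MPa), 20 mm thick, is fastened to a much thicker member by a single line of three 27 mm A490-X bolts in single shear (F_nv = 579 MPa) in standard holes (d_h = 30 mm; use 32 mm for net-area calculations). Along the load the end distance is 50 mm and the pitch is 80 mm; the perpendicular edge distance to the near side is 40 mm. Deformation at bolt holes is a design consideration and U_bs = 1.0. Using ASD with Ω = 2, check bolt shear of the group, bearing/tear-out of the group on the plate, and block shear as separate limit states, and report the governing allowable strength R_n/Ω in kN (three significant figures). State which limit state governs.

Bolt shear: A_b = π·27²/4 = 572.6 mm²; R_n = 579 × 572.6 × 3 × 1 / 1000 = 994.5 kN → 994.5 / 2 = 497 kN.
Bearing: edge l_c = 35, r_n = 378 kN; interior l_c = 50, r_n = 540 kN; R_n = 378 + 2·540 = 1458 kN → 729 kN.
Block shear: A_gv = 4200, A_nv = 2600, A_nt = 480 mm²; R_n = min(0.6F_uA_nv, 0.6F_yA_gv) + U_bs·F_u·A_nt = 918 kN → 459 kN.
Block shear governs: 459 kN.

459 kN (block shear governs)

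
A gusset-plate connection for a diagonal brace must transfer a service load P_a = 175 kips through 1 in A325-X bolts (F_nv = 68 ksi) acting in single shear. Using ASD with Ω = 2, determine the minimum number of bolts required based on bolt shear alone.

7 bolts

A_b = π·1²/4 = 0.7854 in².
Per-bolt allowable strength R_n/Ω = 68 × 0.7854 × 1 / 2 = 26.7 kips.
n ≥ 175 / 26.7 = 6.553 → use 7 bolts.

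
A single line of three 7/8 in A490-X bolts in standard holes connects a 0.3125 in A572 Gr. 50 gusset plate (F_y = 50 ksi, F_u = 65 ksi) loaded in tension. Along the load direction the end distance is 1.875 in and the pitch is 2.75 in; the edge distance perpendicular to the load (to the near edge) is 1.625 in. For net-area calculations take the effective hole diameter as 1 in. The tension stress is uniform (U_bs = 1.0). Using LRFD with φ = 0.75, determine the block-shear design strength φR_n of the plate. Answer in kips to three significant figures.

61.7 kips

Shear plane L_v = 1.875 + 2·2.75 = 7.375 in; A_gv = 7.375 × 0.3125 = 2.305 in².
A_nv = (7.375 − 2.5·1) × 0.3125 = 1.523 in².
A_nt = (1.625 − 0.5·1) × 0.3125 = 0.3516 in².
0.6 F_u A_nv = 59.41 kips; 0.6 F_y A_gv = 69.14 kips → shear rupture governs the shear term.
R_n = 59.41 + 1.0 × 65 × 0.3516 = 82.27 kips.
Design strength φR_n = 0.75 × 82.27 = 61.7 kips.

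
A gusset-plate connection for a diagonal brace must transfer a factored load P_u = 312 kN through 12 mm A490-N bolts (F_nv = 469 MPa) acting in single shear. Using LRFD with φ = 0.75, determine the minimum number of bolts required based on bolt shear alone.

8 bolts

A_b = π·12²/4 = 113.1 mm².
Per-bolt design strength φR_n = 0.75 × 469 × 113.1 × 1 / 1000 = 39.78 kN.
n ≥ 312 / 39.78 = 7.843 → use 8 bolts.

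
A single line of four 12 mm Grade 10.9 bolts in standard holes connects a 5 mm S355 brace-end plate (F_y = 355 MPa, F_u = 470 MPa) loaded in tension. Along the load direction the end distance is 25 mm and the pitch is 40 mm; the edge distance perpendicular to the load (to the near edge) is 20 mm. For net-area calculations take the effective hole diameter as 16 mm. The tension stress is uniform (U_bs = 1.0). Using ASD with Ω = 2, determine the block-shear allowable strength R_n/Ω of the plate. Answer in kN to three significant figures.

76.8 kN

Shear plane L_v = 25 + 3·40 = 145 mm; A_gv = 145 × 5 = 725 mm².
A_nv = (145 − 3.5·16) × 5 = 445 mm².
A_nt = (20 − 0.5·16) × 5 = 60 mm².
0.6 F_u A_nv = 125.5 kN; 0.6 F_y A_gv = 154.4 kN → shear rupture governs the shear term.
R_n = 125.5 + 1.0 × 470 × 60 / 1000 = 153.7 kN.
Allowable strength R_n/Ω = 153.7 / 2 = 76.8 kN.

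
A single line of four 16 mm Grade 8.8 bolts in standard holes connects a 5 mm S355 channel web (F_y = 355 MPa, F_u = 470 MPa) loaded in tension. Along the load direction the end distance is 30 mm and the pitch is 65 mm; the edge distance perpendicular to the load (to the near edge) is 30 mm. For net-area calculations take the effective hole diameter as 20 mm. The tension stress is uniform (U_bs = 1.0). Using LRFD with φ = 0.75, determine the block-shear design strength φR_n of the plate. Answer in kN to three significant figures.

199 kN

Shear plane L_v = 30 + 3·65 = 225 mm; A_gv = 225 × 5 = 1125 mm².
A_nv = (225 − 3.5·20) × 5 = 775 mm².
A_nt = (30 − 0.5·20) × 5 = 100 mm².
0.6 F_u A_nv = 218.6 kN; 0.6 F_y A_gv = 239.6 kN → shear rupture governs the shear term.
R_n = 218.6 + 1.0 × 470 × 100 / 1000 = 265.6 kN.
Design strength φR_n = 0.75 × 265.6 = 199 kN.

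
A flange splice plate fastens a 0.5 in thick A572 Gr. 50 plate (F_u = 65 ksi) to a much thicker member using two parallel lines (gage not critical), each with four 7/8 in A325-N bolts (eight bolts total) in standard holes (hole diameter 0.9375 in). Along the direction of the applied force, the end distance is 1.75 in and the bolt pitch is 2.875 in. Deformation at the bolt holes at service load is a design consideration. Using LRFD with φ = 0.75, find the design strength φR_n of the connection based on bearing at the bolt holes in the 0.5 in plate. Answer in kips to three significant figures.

Per bolt r_n = 1.2 l_c t F_u ≤ 2.4 d t F_u; upper limit = 2.4 × 0.875 × 0.5 × 65 = 68.25 kips.
Edge bolt: l_c = 1.75 − 0.9375/2 = 1.281 in → 1.2 × 1.281 × 0.5 × 65 = 49.97 → r_n = 49.97 kips.
Interior bolts: l_c = 2.875 − 0.9375 = 1.938 in → 1.2 × 1.938 × 0.5 × 65 = 75.56 → r_n = 68.25 kips.
R_n = 2 × 49.97 + 6 × 68.25 = 509.4 kips.
Design strength φR_n = 0.75 × 509.4 = 382 kips.

382 kips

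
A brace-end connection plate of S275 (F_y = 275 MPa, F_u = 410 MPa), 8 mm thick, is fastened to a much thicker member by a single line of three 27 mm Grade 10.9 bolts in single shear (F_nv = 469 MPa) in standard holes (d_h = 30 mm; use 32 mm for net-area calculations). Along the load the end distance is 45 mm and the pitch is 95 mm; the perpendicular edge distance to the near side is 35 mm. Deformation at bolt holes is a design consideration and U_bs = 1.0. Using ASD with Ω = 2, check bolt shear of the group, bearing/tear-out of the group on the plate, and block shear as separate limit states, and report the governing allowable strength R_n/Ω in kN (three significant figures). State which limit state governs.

Bolt shear: A_b = π·27²/4 = 572.6 mm²; R_n = 469 × 572.6 × 3 × 1 / 1000 = 805.6 kN → 805.6 / 2 = 403 kN.
Bearing: edge l_c = 30, r_n = 118.1 kN; interior l_c = 65, r_n = 212.5 kN; R_n = 118.1 + 2·212.5 = 543.2 kN → 272 kN.
Block shear: A_gv = 1880, A_nv = 1240, A_nt = 152 mm²; R_n = min(0.6F_uA_nv, 0.6F_yA_gv) + U_bs·F_u·A_nt = 367.4 kN → 184 kN.
Block shear governs: 184 kN.

184 kN (block shear governs)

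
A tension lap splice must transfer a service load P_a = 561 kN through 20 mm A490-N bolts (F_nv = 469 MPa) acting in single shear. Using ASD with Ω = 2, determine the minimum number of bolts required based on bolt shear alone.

8 bolts

A_b = π·20²/4 = 314.2 mm².
Per-bolt allowable strength R_n/Ω = 469 × 314.2 × 1 / 1000 / 2 = 73.67 kN.
n ≥ 561 / 73.67 = 7.615 → use 8 bolts.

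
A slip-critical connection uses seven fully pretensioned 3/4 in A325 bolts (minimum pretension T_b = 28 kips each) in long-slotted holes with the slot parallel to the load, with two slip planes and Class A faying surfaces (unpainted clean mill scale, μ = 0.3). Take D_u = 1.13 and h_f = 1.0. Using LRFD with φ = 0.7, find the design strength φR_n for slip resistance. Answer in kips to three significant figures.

R_n = μ · D_u · h_f · T_b · n_s · n_b = 0.3 × 1.13 × 1.0 × 28 × 2 × 7 = 132.9 kips.
Design strength φR_n = 0.7 × 132.9 = 93 kips.

93 kips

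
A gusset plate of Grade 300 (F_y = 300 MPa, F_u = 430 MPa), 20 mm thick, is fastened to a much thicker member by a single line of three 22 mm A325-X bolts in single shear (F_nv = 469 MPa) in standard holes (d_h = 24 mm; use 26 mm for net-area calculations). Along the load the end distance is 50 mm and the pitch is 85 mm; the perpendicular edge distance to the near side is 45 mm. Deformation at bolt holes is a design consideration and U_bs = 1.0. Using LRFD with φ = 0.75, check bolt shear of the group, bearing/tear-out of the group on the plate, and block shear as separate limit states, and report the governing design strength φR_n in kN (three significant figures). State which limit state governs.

401 kN (bolt shear governs)

Bolt shear: A_b = π·22²/4 = 380.1 mm²; R_n = 469 × 380.1 × 3 × 1 / 1000 = 534.8 kN → 0.75 × 534.8 = 401 kN.
Bearing: edge l_c = 38, r_n = 392.2 kN; interior l_c = 61, r_n = 454.1 kN; R_n = 392.2 + 2·454.1 = 1300 kN → 975 kN.
Block shear: A_gv = 4400, A_nv = 3100, A_nt = 640 mm²; R_n = min(0.6F_uA_nv, 0.6F_yA_gv) + U_bs·F_u·A_nt = 1067 kN → 800 kN.
Bolt shear governs: 401 kN.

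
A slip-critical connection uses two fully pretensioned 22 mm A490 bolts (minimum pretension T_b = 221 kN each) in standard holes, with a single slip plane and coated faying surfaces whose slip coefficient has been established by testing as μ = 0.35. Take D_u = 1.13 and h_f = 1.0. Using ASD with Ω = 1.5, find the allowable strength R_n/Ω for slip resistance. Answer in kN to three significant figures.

117 kN

R_n = μ · D_u · h_f · T_b · n_s · n_b = 0.35 × 1.13 × 1.0 × 221 × 1 × 2 = 174.8 kN.
Allowable strength R_n/Ω = 174.8 / 1.5 = 117 kN.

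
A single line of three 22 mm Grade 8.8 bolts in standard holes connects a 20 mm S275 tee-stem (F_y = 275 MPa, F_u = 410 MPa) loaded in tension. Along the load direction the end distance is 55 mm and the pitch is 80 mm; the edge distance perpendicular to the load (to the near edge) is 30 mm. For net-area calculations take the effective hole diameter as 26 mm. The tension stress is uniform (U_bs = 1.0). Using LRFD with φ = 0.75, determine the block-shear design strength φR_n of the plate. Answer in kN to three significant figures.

Shear plane L_v = 55 + 2·80 = 215 mm; A_gv = 215 × 20 = 4300 mm².
A_nv = (215 − 2.5·26) × 20 = 3000 mm².
A_nt = (30 − 0.5·26) × 20 = 340 mm².
0.6 F_u A_nv = 738 kN; 0.6 F_y A_gv = 709.5 kN → shear yielding governs the shear term.
R_n = 709.5 + 1.0 × 410 × 340 / 1000 = 848.9 kN.
Design strength φR_n = 0.75 × 848.9 = 637 kN.

637 kN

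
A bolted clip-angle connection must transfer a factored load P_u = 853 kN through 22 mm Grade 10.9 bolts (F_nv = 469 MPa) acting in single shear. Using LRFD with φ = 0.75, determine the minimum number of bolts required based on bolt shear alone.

7 bolts

A_b = π·22²/4 = 380.1 mm².
Per-bolt design strength φR_n = 0.75 × 469 × 380.1 × 1 / 1000 = 133.7 kN.
n ≥ 853 / 133.7 = 6.379 → use 7 bolts.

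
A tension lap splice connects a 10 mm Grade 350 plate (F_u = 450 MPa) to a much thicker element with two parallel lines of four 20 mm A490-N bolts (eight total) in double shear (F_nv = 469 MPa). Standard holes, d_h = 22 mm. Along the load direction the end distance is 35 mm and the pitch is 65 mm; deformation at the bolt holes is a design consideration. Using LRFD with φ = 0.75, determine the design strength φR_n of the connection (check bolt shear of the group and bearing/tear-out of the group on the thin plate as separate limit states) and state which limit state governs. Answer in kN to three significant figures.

Bolt shear: A_b = π·20²/4 = 314.2 mm²; R_n = 469 × 314.2 × 8 × 2 / 1000 = 2357 kN → 0.75 × 2357 = 1770 kN.
Bearing (1.2 l_c t F_u ≤ 2.4 d t F_u): upper limit = 2.4·20·10·450 / 1000 = 216 kN.
  Edge l_c = 35 − 22/2 = 24 → r_n = 129.6 kN; interior l_c = 65 − 22 = 43 → r_n = 216 kN.
  R_n,bearing = 2·129.6 + 6·216 = 1555 kN → 0.75 × 1555 = 1170 kN.
Bearing governs: 1170 kN.

1170 kN (bearing governs)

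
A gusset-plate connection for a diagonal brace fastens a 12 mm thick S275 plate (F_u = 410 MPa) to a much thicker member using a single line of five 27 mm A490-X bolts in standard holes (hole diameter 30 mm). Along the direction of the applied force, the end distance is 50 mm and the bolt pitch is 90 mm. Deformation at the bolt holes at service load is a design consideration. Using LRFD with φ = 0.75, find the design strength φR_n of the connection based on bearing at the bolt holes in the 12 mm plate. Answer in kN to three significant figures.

Per bolt r_n = 1.2 l_c t F_u ≤ 2.4 d t F_u; upper limit = 2.4 × 27 × 12 × 410 / 1000 = 318.8 kN.
Edge bolt: l_c = 50 − 30/2 = 35 mm → 1.2 × 35 × 12 × 410 / 1000 = 206.6 → r_n = 206.6 kN.
Interior bolts: l_c = 90 − 30 = 60 mm → 1.2 × 60 × 12 × 410 / 1000 = 354.2 → r_n = 318.8 kN.
R_n = 1 × 206.6 + 4 × 318.8 = 1482 kN.
Design strength φR_n = 0.75 × 1482 = 1110 kN.

1110 kN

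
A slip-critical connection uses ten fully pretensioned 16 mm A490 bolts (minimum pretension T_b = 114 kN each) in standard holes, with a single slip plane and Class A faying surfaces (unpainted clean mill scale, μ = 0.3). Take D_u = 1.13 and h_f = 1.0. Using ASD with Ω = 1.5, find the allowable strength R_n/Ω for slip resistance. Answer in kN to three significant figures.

258 kN

R_n = μ · D_u · h_f · T_b · n_s · n_b = 0.3 × 1.13 × 1.0 × 114 × 1 × 10 = 386.5 kN.
Allowable strength R_n/Ω = 386.5 / 1.5 = 258 kN.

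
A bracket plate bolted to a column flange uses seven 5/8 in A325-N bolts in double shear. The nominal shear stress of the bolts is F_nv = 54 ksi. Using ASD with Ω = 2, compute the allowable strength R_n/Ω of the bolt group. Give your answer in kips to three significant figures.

A_b = π × 0.625² / 4 = 0.3068 in².
R_n = F_nv · A_b · n · n_s = 54 × 0.3068 × 7 × 2 = 231.9 kips.
Allowable strength R_n/Ω = 231.9 / 2 = 116 kips.

116 kips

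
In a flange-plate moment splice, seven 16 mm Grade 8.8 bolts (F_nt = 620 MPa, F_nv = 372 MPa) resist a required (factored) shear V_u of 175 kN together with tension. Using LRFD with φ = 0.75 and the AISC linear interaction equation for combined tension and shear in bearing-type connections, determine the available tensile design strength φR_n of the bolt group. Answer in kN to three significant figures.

559 kN

A_b = π·16²/4 = 201.1 mm²; f_rv = 175 × 1000 / (7 × 201.1) = 124.3 MPa.
F'_nt = 1.3 F_nt − (F_nt / φF_nv) f_rv = 1.3·620 − (620/(0.75·372))·124.3 = 529.7 MPa, capped at F_nt → F'_nt = 529.7 MPa.
R_n = F'_nt · A_b · n = 529.7 × 201.1 × 7 / 1000 = 745.5 kN.
Design strength φR_n = 0.75 × 745.5 = 559 kN.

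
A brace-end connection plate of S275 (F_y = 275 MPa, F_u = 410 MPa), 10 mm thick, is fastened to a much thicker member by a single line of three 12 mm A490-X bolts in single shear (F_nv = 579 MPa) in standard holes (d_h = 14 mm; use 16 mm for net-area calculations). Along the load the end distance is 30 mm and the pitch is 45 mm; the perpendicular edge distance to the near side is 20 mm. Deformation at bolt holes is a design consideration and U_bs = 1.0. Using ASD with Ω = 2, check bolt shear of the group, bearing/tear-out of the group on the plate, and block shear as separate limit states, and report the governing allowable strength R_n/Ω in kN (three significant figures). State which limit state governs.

98.2 kN (bolt shear governs)

Bolt shear: A_b = π·12²/4 = 113.1 mm²; R_n = 579 × 113.1 × 3 × 1 / 1000 = 196.5 kN → 196.5 / 2 = 98.2 kN.
Bearing: edge l_c = 23, r_n = 113.2 kN; interior l_c = 31, r_n = 118.1 kN; R_n = 113.2 + 2·118.1 = 349.3 kN → 175 kN.
Block shear: A_gv = 1200, A_nv = 800, A_nt = 120 mm²; R_n = min(0.6F_uA_nv, 0.6F_yA_gv) + U_bs·F_u·A_nt = 246 kN → 123 kN.
Bolt shear governs: 98.2 kN.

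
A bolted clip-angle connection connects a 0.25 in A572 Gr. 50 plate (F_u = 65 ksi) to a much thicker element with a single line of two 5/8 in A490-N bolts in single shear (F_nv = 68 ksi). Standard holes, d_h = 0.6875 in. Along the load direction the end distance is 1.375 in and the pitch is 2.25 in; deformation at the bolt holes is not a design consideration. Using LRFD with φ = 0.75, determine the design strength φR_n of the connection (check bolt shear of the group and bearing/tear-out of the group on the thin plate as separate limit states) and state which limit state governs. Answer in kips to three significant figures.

31.3 kips (bolt shear governs)

Bolt shear: A_b = π·0.625²/4 = 0.3068 in²; R_n = 68 × 0.3068 × 2 × 1 = 41.72 kips → 0.75 × 41.72 = 31.3 kips.
Bearing (1.5 l_c t F_u ≤ 3.0 d t F_u): upper limit = 3.0·0.625·0.25·65 = 30.47 kips.
  Edge l_c = 1.375 − 0.6875/2 = 1.031 → r_n = 25.14 kips; interior l_c = 2.25 − 0.6875 = 1.562 → r_n = 30.47 kips.
  R_n,bearing = 1·25.14 + 1·30.47 = 55.61 kips → 0.75 × 55.61 = 41.7 kips.
Bolt shear governs: 31.3 kips.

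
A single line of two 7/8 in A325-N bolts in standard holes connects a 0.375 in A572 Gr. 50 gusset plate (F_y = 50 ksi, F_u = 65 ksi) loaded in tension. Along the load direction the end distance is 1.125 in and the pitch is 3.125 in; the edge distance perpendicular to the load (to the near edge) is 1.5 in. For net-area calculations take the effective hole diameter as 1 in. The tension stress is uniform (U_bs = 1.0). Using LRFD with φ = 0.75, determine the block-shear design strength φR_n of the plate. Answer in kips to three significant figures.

Shear plane L_v = 1.125 + 1·3.125 = 4.25 in; A_gv = 4.25 × 0.375 = 1.594 in².
A_nv = (4.25 − 1.5·1) × 0.375 = 1.031 in².
A_nt = (1.5 − 0.5·1) × 0.375 = 0.375 in².
0.6 F_u A_nv = 40.22 kips; 0.6 F_y A_gv = 47.81 kips → shear rupture governs the shear term.
R_n = 40.22 + 1.0 × 65 × 0.375 = 64.59 kips.
Design strength φR_n = 0.75 × 64.59 = 48.4 kips.

48.4 kips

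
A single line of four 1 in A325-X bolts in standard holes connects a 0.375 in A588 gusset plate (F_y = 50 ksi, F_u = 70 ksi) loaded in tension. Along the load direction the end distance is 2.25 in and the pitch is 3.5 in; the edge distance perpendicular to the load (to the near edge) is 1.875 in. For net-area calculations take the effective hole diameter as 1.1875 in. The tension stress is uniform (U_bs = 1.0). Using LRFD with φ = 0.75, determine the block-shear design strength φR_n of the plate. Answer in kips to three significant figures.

127 kips

Shear plane L_v = 2.25 + 3·3.5 = 12.75 in; A_gv = 12.75 × 0.375 = 4.781 in².
A_nv = (12.75 − 3.5·1.1875) × 0.375 = 3.223 in².
A_nt = (1.875 − 0.5·1.1875) × 0.375 = 0.4805 in².
0.6 F_u A_nv = 135.4 kips; 0.6 F_y A_gv = 143.4 kips → shear rupture governs the shear term.
R_n = 135.4 + 1.0 × 70 × 0.4805 = 169 kips.
Design strength φR_n = 0.75 × 169 = 127 kips.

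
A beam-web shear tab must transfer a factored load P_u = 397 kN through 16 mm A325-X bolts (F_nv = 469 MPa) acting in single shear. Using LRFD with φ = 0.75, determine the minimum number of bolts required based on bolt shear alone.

6 bolts

A_b = π·16²/4 = 201.1 mm².
Per-bolt design strength φR_n = 0.75 × 469 × 201.1 × 1 / 1000 = 70.72 kN.
n ≥ 397 / 70.72 = 5.613 → use 6 bolts.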